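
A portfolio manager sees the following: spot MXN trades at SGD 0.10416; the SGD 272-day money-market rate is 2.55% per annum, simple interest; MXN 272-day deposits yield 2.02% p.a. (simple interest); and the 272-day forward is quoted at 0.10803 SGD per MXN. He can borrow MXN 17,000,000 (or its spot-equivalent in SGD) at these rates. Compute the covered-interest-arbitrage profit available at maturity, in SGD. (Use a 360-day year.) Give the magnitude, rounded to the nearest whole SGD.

T = 272/360 years.
Invest the MXN and cover forward: 17,000,000 × 1.015262222 × 0.10803 = SGD 1,864,539.22.
Convert at spot and invest in SGD: 17,000,000 × 0.10416 × 1.019266667 = SGD 1,804,835.87.
The quoted forward overvalues MXN, so borrow SGD, buy MXN at spot, deposit the MXN at 2.02%, and sell the proceeds forward at 0.10803.
Arbitrage profit = |1,864,539.22 − 1,804,835.87| = SGD 59,703.

SGD 59,703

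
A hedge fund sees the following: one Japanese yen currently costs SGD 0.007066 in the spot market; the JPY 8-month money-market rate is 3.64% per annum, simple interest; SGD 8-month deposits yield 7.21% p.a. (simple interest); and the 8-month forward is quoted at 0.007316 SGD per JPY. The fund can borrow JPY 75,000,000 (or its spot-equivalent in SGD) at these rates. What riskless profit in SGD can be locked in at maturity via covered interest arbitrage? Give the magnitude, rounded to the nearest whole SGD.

T = 8/12 years.
Invest the JPY and cover forward: 75,000,000 × 1.02426667 × 0.007316 = SGD 562,015.12.
Convert at spot and invest in SGD: 75,000,000 × 0.007066 × 1.04806667 = SGD 555,422.93.
The quoted forward overvalues JPY, so borrow SGD, buy JPY at spot, deposit the JPY at 3.64%, and sell the proceeds forward at 0.007316.
The gap between the two covered legs is SGD 6,592.

SGD 6,592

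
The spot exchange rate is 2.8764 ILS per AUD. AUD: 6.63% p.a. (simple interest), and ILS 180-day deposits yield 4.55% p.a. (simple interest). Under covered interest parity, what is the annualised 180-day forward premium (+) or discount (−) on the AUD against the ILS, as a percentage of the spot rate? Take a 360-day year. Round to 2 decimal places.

-2.01%

T = 180/360 years.
No-arbitrage forward: 2.8764 × 1.022750 / 1.033150 = 2.8474453 ILS/AUD.
Annualised premium = (F − S)/S × (1/T) = (2.8474453 − 2.8764)/2.8764 ÷ (180/360) = -2.01%.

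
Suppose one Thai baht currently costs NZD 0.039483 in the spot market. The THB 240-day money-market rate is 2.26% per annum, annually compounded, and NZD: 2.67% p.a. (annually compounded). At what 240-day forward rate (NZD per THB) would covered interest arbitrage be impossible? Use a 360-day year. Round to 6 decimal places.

T = 240/360 years.
Growth of 1 NZD over T: (1 + 0.0267)^(240/360) = 1.0177217.
THB accumulates by (1 + 0.0226)^(240/360) = 1.0150105.
CIP: F = S · (grow NZD)/(grow THB) = 0.039483 × 1.0177217/1.0150105 = 0.03958846 NZD per THB.

0.039588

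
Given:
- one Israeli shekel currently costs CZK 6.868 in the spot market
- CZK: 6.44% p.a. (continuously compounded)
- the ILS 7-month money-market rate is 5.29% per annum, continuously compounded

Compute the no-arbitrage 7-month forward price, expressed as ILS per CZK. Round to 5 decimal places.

T = 7/12 years.
Growth of 1 CZK over T: e^(0.0644×7/12) = 1.0382812.
Growth of 1 ILS over T: e^(0.0529×7/12) = 1.0313394.
Forward (CZK per ILS) = 6.868 × 1.0382812 / 1.0313394 = 6.914228.
Quoted the other way: 1/6.914228 = 0.14463 ILS per CZK.

0.14463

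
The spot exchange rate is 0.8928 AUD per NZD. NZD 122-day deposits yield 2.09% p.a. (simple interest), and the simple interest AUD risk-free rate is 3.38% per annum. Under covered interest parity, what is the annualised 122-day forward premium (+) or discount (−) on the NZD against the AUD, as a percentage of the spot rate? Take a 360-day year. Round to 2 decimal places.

T = 122/360 years.
No-arbitrage forward: 0.8928 × 1.0114544 / 1.0070828 = 0.8966755 AUD/NZD.
(F − S)/S ÷ T = (0.8966755 − 0.8928)/0.8928/(122/360) = 0.012809 → 1.28%.

+1.28%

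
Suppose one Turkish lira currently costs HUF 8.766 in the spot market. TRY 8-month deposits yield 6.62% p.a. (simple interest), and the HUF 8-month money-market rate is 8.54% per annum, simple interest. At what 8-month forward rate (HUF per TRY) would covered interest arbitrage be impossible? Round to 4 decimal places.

T = 8/12 years.
Growth of 1 HUF over T: 1 + 0.0854×8/12 = 1.0569333.
Growth of 1 TRY over T: 1 + 0.0662×8/12 = 1.0441333.
CIP: F = S · (grow HUF)/(grow TRY) = 8.766 × 1.0569333/1.0441333 = 8.873462 HUF per TRY.

8.8735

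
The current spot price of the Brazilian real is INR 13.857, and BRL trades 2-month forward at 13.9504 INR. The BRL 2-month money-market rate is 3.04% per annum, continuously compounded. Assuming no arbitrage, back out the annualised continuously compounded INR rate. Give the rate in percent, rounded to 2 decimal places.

T = 2/12 years.
CIP gives F = S · g_INR/g_BRL, so g_INR/g_BRL = 13.9504/13.857 = 1.0067403.
The BRL side grows by e^(0.0304×2/12) = 1.0050795.
Hence g_INR = 1.011854.
Take logs: ln 1.011854 / (2/12) = 0.070706, so 7.07%.

7.07%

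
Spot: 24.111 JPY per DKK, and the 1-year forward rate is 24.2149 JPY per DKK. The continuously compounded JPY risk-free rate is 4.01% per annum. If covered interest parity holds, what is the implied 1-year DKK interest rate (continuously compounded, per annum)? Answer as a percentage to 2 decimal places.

3.58%

T = 1 year.
By CIP, F/S equals the JPY-to-DKK growth ratio: 24.2149/24.111 = 1.0043092.
The JPY side grows by e^(0.0401×1) = 1.0409149.
That pins the DKK growth at 1.0364486.
Take logs: ln 1.0364486 / 1 = 0.035800, so 3.58%.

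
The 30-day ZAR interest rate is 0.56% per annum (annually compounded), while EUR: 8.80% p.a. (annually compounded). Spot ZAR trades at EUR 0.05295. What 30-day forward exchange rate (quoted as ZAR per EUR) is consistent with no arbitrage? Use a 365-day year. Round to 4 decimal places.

18.7639

T = 30/365 years.
EUR growth factor: (1 + 0.0880)^(30/365) = 1.00695623.
ZAR accumulates by (1 + 0.0056)^(30/365) = 1.0004591.
CIP: F = S · (grow EUR)/(grow ZAR) = 0.05295 × 1.00695623/1.0004591 = 0.053293865 EUR per ZAR.
Quoted the other way: 1/0.053293865 = 18.7639 ZAR per EUR.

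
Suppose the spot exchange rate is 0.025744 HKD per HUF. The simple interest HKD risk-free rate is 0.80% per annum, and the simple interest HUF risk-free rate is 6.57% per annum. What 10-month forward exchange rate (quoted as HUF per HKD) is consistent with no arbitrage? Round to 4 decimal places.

40.6994

T = 10/12 years.
HKD accumulates by 1 + 0.0080×10/12 = 1.00666667.
HUF growth factor: 1 + 0.0657×10/12 = 1.054750.
CIP: F = S · (grow HKD)/(grow HUF) = 0.025744 × 1.00666667/1.054750 = 0.024570397 HKD per HUF.
Quoted the other way: 1/0.024570397 = 40.6994 HUF per HKD.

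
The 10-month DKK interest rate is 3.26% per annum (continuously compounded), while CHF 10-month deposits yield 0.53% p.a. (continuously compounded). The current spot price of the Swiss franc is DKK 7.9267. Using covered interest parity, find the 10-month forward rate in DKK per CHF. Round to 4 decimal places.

8.1091

T = 10/12 years.
DKK accumulates by e^(0.0326×10/12) = 1.027539.
CHF growth factor: e^(0.0053×10/12) = 1.0044264.
So F = 7.9267 × 1.027539 / 1.0044264 = 8.109099 (DKK/CHF).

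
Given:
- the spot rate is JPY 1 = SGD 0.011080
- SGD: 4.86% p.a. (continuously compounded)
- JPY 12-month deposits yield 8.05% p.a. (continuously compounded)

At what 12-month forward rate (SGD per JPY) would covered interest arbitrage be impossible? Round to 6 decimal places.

T = 1 year.
SGD accumulates by e^(0.0486×1) = 1.0498003.
Growth of 1 JPY over T: e^(0.0805×1) = 1.0838288.
Forward (SGD per JPY) = 0.01108 × 1.0498003 / 1.0838288 = 0.01073213.

0.010732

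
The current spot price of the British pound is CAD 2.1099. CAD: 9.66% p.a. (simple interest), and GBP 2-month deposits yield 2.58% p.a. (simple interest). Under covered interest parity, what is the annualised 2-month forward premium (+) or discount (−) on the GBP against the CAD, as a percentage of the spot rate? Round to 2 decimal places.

+7.05%

T = 2/12 years.
No-arbitrage forward: 2.1099 × 1.016100 / 1.004300 = 2.1346902 CAD/GBP.
(F − S)/S ÷ T = (2.1346902 − 2.1099)/2.1099/(2/12) = 0.070497 → 7.05%.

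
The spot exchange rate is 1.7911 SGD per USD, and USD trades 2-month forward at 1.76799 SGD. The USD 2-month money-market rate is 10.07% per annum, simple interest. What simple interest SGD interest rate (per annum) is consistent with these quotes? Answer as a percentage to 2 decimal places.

2.20%

T = 2/12 years.
CIP gives F = S · g_SGD/g_USD, so g_SGD/g_USD = 1.76799/1.7911 = 0.9870973.
The USD side grows by 1 + 0.1007×2/12 = 1.0167833.
Hence g_SGD = 1.0036641.
r = (1.0036641 − 1)/(2/12) = 0.021985 → 2.20%.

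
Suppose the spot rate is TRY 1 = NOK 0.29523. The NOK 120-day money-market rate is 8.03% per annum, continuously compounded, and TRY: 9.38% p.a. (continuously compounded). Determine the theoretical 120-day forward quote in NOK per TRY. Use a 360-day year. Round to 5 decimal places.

T = 120/360 years.
NOK growth factor: e^(0.0803×120/360) = 1.0271281.
Growth of 1 TRY over T: e^(0.0938×120/360) = 1.0317606.
Forward (NOK per TRY) = 0.29523 × 1.0271281 / 1.0317606 = 0.2939044.

0.29390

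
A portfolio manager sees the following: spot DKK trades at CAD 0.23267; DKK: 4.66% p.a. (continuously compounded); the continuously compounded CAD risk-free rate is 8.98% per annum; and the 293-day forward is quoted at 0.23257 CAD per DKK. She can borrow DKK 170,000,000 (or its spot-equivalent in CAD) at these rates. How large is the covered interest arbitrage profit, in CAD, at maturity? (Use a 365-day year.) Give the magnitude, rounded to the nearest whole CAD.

CAD 1,466,573

T = 293/365 years.
Invest the DKK and cover forward: 170,000,000 × 1.0381161447 × 0.23257 = CAD 41,043,894.20.
Convert at spot and invest in CAD: 170,000,000 × 0.23267 × 1.0747477978 = CAD 42,510,466.92.
The quoted forward undervalues DKK, so borrow DKK, convert to CAD at spot, deposit the CAD at 8.98%, and buy DKK forward at 0.23257 to cover the loan.
Arbitrage profit = |41,043,894.20 − 42,510,466.92| = CAD 1,466,573.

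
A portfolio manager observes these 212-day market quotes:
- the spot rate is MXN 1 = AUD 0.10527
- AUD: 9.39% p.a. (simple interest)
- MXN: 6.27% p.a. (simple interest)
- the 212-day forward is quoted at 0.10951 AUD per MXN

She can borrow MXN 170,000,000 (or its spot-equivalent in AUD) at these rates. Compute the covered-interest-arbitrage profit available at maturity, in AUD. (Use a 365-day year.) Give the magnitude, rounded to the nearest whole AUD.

T = 212/365 years.
Keep in MXN, deliver into the forward: 170,000,000·1.0364175342·0.10951 = AUD 19,294,674.31.
Swap to AUD now, deposit: 170,000,000·0.10527·1.0545391781 = AUD 18,871,927.68.
The quoted forward overvalues MXN, so borrow AUD, buy MXN at spot, deposit the MXN at 6.27%, and sell the proceeds forward at 0.10951.
Profit = 19,294,674.31 − 18,871,927.68 = AUD 422,747.

AUD 422,747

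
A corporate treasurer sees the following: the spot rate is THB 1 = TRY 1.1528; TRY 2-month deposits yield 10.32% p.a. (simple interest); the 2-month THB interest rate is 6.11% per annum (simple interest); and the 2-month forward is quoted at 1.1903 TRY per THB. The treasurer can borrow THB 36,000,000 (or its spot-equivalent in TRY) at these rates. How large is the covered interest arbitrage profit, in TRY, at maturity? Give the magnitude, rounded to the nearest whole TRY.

T = 2/12 years.
Route A — deposit THB, sell forward: 36,000,000 × 1.0101833333 × 1.1903 = TRY 43,287,163.98.
Route B — convert at spot, deposit TRY: 36,000,000 × 1.1528 × 1.017200 = TRY 42,214,613.76.
The quoted forward overvalues THB, so borrow TRY, buy THB at spot, deposit the THB at 6.11%, and sell the proceeds forward at 1.1903.
The gap between the two covered legs is TRY 1,072,550.

TRY 1,072,550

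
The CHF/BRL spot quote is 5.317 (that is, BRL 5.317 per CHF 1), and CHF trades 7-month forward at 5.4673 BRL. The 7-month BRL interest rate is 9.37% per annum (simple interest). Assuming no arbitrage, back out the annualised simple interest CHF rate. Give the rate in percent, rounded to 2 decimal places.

4.40%

T = 7/12 years.
F/S = 5.4673/5.317 = 1.0282678 = (growth of BRL) / (growth of CHF).
The BRL side grows by 1 + 0.0937×7/12 = 1.0546583.
That pins the CHF growth at 1.025665.
r = (1.025665 − 1)/(7/12) = 0.043997 → 4.40%.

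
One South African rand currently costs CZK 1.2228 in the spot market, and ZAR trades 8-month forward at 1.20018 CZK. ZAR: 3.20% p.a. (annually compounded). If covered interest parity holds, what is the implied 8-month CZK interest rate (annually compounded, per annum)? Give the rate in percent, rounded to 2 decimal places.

T = 8/12 years.
By CIP, F/S equals the CZK-to-ZAR growth ratio: 1.20018/1.2228 = 0.9815015.
The ZAR side grows by (1 + 0.0320)^(8/12) = 1.0212211.
Hence g_CZK = 1.002330.
r = 1.002330^(12/8) − 1 = 0.003497 → 0.35%.

0.35%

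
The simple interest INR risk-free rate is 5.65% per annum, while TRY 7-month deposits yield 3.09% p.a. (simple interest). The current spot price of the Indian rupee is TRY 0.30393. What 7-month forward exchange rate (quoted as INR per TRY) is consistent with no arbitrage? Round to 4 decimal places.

T = 7/12 years.
Growth of 1 TRY over T: 1 + 0.0309×7/12 = 1.018025.
Growth of 1 INR over T: 1 + 0.0565×7/12 = 1.0329583.
CIP: F = S · (grow TRY)/(grow INR) = 0.30393 × 1.018025/1.0329583 = 0.2995361 TRY per INR.
Invert for INR per TRY: 1 / 0.2995361 = 3.3385.

3.3385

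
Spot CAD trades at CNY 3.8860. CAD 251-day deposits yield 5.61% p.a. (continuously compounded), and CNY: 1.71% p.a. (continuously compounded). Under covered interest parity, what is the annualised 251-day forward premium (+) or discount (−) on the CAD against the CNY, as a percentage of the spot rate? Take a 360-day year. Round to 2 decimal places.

T = 251/360 years.
No-arbitrage forward: 3.886 × 1.0119939 / 1.0398892 = 3.7817570 CNY/CAD.
(F − S)/S ÷ T = (3.7817570 − 3.886)/3.886/(251/360) = -0.038474 → -3.85%.

-3.85%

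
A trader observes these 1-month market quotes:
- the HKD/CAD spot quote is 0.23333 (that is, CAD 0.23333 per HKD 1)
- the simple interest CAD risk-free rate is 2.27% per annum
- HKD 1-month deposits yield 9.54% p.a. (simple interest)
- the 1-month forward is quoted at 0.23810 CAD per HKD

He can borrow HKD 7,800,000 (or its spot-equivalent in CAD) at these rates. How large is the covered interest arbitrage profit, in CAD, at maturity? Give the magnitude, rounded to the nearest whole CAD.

T = 1/12 years.
Invest the HKD and cover forward: 7,800,000 × 1.007950 × 0.23810 = CAD 1,871,944.58.
Convert at spot and invest in CAD: 7,800,000 × 0.23333 × 1.001891667 = CAD 1,823,416.78.
The quoted forward overvalues HKD, so borrow CAD, buy HKD at spot, deposit the HKD at 9.54%, and sell the proceeds forward at 0.23810.
The gap between the two covered legs is CAD 48,528.

CAD 48,528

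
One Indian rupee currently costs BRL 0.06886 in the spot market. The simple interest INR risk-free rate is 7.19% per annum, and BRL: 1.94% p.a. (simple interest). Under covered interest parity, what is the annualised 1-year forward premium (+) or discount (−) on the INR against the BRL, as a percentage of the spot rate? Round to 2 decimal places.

T = 1 year.
F = S · g_BRL/g_INR = 0.06886 × 1.019400/1.071900 = 0.06548734.
Annualised premium = (F − S)/S × (1/T) = (0.06548734 − 0.06886)/0.06886 ÷ 1 = -4.90%.

-4.90%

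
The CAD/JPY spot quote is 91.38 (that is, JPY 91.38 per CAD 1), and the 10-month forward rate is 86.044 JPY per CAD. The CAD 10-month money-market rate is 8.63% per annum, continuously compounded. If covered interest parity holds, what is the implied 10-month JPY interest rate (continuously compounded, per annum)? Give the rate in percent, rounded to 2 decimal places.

T = 10/12 years.
By CIP, F/S equals the JPY-to-CAD growth ratio: 86.044/91.38 = 0.9416065.
CAD growth factor: e^(0.0863×10/12) = 1.0745658.
Hence g_JPY = 1.0118181.
r = ln(1.0118181)/(10/12) = 0.014099 → 1.41%.

1.41%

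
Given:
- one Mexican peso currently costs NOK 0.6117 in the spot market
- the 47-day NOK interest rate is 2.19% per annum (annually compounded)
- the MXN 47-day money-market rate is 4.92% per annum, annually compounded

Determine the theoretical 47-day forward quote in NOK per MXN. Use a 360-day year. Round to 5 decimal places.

T = 47/360 years.
Growth of 1 NOK over T: (1 + 0.0219)^(47/360) = 1.0028323.
MXN growth factor: (1 + 0.0492)^(47/360) = 1.006290.
Forward (NOK per MXN) = 0.6117 × 1.0028323 / 1.006290 = 0.6095981.

0.60960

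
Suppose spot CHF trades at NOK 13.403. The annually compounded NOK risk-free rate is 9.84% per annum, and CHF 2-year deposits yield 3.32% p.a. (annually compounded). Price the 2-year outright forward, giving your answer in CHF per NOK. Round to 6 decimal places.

T = 2 years.
NOK accumulates by (1 + 0.0984)^2 = 1.2064826.
CHF growth factor: (1 + 0.0332)^2 = 1.0675022.
CIP: F = S · (grow NOK)/(grow CHF) = 13.403 × 1.2064826/1.0675022 = 15.14797 NOK per CHF.
Invert for CHF per NOK: 1 / 15.14797 = 0.066015.

0.066015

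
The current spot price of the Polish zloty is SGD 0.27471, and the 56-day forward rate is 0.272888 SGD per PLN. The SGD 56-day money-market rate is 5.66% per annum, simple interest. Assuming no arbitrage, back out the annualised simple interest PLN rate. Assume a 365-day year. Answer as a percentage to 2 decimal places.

10.05%

T = 56/365 years.
By CIP, F/S equals the SGD-to-PLN growth ratio: 0.272888/0.27471 = 0.9933676.
The SGD side grows by 1 + 0.0566×56/365 = 1.0086838.
Hence g_PLN = 1.0154185.
(1.0154185 − 1)/T = 0.100496, i.e. 10.05%.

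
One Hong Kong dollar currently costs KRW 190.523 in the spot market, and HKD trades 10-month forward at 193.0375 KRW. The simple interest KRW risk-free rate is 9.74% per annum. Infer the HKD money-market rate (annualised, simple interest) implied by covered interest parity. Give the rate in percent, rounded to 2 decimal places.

8.05%

T = 10/12 years.
By CIP, F/S equals the KRW-to-HKD growth ratio: 193.0375/190.523 = 1.0131979.
KRW growth factor: 1 + 0.0974×10/12 = 1.0811667.
Hence g_HKD = 1.0670834.
r = (1.0670834 − 1)/(10/12) = 0.080500 → 8.05%.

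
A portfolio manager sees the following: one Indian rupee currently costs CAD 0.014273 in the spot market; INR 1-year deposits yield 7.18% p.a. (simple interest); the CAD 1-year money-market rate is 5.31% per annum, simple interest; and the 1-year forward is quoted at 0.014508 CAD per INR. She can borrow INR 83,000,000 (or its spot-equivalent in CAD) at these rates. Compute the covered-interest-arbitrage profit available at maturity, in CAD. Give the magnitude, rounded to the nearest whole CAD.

T = 1 year.
Invest the INR and cover forward: 83,000,000 × 1.071800 × 0.014508 = CAD 1,290,622.98.
Convert at spot and invest in CAD: 83,000,000 × 0.014273 × 1.053100 = CAD 1,247,564.39.
The quoted forward overvalues INR, so borrow CAD, buy INR at spot, deposit the INR at 7.18%, and sell the proceeds forward at 0.014508.
Arbitrage profit = |1,290,622.98 − 1,247,564.39| = CAD 43,059.

CAD 43,059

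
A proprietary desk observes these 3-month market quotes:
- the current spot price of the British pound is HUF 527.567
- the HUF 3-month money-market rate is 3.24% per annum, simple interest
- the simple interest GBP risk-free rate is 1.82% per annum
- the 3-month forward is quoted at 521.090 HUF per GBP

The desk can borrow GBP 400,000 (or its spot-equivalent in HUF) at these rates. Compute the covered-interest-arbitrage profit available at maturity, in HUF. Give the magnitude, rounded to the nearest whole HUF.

T = 3/12 years.
Keep in GBP, deliver into the forward: 400,000·1.004550·521.090 = HUF 209,384,383.80.
Swap to HUF now, deposit: 400,000·527.567·1.008100 = HUF 212,736,117.08.
The quoted forward undervalues GBP, so borrow GBP, convert to HUF at spot, deposit the HUF at 3.24%, and buy GBP forward at 521.090 to cover the loan.
The gap between the two covered legs is HUF 3,351,733.

HUF 3,351,733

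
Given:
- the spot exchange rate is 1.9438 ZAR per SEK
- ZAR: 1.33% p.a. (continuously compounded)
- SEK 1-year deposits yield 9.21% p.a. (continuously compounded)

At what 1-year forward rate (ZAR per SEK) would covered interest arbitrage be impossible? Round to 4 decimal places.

1.7965

T = 1 year.
ZAR growth factor: e^(0.0133×1) = 1.0133888.
SEK growth factor: e^(0.0921×1) = 1.0964745.
CIP: F = S · (grow ZAR)/(grow SEK) = 1.9438 × 1.0133888/1.0964745 = 1.796508 ZAR per SEK.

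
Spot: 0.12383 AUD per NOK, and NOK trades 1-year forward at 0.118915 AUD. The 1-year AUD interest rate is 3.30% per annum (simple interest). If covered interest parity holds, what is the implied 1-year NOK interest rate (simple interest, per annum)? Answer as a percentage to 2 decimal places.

T = 1 year.
F/S = 0.118915/0.12383 = 0.9603085 = (growth of AUD) / (growth of NOK).
The AUD side grows by 1 + 0.0330×1 = 1.033000.
So the NOK growth factor = 1.075696.
(1.075696 − 1)/T = 0.075696, i.e. 7.57%.

7.57%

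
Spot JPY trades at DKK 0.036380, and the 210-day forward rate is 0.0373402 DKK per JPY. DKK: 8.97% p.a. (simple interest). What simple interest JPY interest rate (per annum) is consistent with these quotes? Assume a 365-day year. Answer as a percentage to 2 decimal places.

4.27%

T = 210/365 years.
By CIP, F/S equals the DKK-to-JPY growth ratio: 0.0373402/0.03638 = 1.0263936.
The DKK side grows by 1 + 0.0897×210/365 = 1.0516082.
Hence g_JPY = 1.0245662.
r = (1.0245662 − 1)/(210/365) = 0.042698 → 4.27%.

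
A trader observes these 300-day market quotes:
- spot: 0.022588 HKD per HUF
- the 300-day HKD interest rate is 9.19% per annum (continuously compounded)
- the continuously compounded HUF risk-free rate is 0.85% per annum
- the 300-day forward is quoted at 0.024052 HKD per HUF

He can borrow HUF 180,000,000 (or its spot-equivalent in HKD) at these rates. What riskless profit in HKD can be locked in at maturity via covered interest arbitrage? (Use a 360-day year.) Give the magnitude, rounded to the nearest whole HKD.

HKD 29,314

T = 300/360 years.
Keep in HUF, deliver into the forward: 180,000,000·1.007108479·0.024052 = HKD 4,360,135.16.
Swap to HKD now, deposit: 180,000,000·0.022588·1.079592153 = HKD 4,389,448.96.
The quoted forward undervalues HUF, so borrow HUF, convert to HKD at spot, deposit the HKD at 9.19%, and buy HUF forward at 0.024052 to cover the loan.
Arbitrage profit = |4,360,135.16 − 4,389,448.96| = HKD 29,314.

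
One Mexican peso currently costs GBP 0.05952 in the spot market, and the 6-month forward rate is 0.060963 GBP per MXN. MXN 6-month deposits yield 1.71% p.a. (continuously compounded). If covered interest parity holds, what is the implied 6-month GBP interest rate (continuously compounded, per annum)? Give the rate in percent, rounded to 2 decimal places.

6.50%

T = 6/12 years.
By CIP, F/S equals the GBP-to-MXN growth ratio: 0.060963/0.05952 = 1.0242440.
The MXN side grows by e^(0.0171×6/12) = 1.0085867.
Hence g_GBP = 1.0330389.
r = ln(1.0330389)/(6/12) = 0.065010 → 6.50%.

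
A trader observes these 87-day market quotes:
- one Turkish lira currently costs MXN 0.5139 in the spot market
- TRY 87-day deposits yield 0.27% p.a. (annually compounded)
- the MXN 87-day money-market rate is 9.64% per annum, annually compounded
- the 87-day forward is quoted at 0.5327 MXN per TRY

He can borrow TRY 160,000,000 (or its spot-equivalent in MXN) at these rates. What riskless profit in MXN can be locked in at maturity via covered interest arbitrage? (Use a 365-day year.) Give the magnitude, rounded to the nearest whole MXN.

T = 87/365 years.
Invest the TRY and cover forward: 160,000,000 × 1.000642901 × 0.5327 = MXN 85,286,795.74.
Convert at spot and invest in MXN: 160,000,000 × 0.5139 × 1.0221787871 = MXN 84,047,628.59.
The quoted forward overvalues TRY, so borrow MXN, buy TRY at spot, deposit the TRY at 0.27%, and sell the proceeds forward at 0.5327.
Profit = 85,286,795.74 − 84,047,628.59 = MXN 1,239,167.

MXN 1,239,167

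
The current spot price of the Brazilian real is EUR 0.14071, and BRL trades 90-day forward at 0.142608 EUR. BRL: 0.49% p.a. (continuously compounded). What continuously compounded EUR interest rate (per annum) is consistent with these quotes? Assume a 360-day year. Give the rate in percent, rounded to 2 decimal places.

5.85%

T = 90/360 years.
F/S = 0.142608/0.14071 = 1.0134887 = (growth of EUR) / (growth of BRL).
BRL growth factor: e^(0.0049×90/360) = 1.0012258.
So the EUR growth factor = 1.014731.
Take logs: ln 1.014731 / (90/360) = 0.058494, so 5.85%.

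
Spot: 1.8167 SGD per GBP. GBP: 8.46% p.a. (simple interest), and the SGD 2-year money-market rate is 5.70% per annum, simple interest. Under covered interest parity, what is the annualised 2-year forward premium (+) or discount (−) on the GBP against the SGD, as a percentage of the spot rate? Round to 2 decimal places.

T = 2 years.
No-arbitrage forward: 1.8167 × 1.114000 / 1.169200 = 1.7309304 SGD/GBP.
(F − S)/S ÷ T = (1.7309304 − 1.8167)/1.8167/2 = -0.023606 → -2.36%.

-2.36%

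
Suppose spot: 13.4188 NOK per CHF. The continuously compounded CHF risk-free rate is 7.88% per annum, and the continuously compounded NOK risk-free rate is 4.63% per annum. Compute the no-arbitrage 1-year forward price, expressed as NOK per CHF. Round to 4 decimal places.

T = 1 year.
NOK growth factor: e^(0.0463×1) = 1.04738858.
Growth of 1 CHF over T: e^(0.0788×1) = 1.0819879.
CIP: F = S · (grow NOK)/(grow CHF) = 13.4188 × 1.04738858/1.0819879 = 12.989700 NOK per CHF.

12.9897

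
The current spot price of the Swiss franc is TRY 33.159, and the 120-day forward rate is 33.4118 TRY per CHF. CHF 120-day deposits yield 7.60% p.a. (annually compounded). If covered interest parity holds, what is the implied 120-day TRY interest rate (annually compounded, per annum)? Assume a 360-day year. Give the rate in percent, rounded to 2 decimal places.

T = 120/360 years.
F/S = 33.4118/33.159 = 1.0076239 = (growth of TRY) / (growth of CHF).
CHF growth factor: (1 + 0.0760)^(120/360) = 1.0247174.
That pins the TRY growth at 1.0325297.
r = 1.0325297^(360/120) − 1 = 0.100798 → 10.08%.

10.08%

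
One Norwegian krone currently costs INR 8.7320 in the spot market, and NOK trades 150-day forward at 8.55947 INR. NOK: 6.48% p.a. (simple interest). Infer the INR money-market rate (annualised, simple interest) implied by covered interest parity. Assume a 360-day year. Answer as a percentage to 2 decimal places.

T = 150/360 years.
By CIP, F/S equals the INR-to-NOK growth ratio: 8.55947/8.732 = 0.9802416.
The NOK side grows by 1 + 0.0648×150/360 = 1.027000.
Hence g_INR = 1.0067081.
r = (1.0067081 − 1)/(150/360) = 0.016099 → 1.61%.

1.61%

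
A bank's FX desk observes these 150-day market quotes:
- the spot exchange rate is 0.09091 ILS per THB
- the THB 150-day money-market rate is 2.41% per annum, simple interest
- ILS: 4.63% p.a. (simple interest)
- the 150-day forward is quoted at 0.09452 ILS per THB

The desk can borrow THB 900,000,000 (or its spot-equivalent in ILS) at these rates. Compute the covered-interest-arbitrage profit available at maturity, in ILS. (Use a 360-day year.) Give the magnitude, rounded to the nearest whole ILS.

ILS 2,524,800

T = 150/360 years.
Invest the THB and cover forward: 900,000,000 × 1.0100416667 × 0.09452 = ILS 85,922,224.50.
Convert at spot and invest in ILS: 900,000,000 × 0.09091 × 1.0192916667 = ILS 83,397,424.88.
The quoted forward overvalues THB, so borrow ILS, buy THB at spot, deposit the THB at 2.41%, and sell the proceeds forward at 0.09452.
Arbitrage profit = |85,922,224.50 − 83,397,424.88| = ILS 2,524,800.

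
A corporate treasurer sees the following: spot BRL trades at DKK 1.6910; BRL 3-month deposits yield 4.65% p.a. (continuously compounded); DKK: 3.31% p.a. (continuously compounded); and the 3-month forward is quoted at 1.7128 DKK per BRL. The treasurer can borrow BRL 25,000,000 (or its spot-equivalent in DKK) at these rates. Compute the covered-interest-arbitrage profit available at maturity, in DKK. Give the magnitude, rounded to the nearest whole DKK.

T = 3/12 years.
Keep in BRL, deliver into the forward: 25,000,000·1.0116928329·1.7128 = DKK 43,320,687.10.
Swap to DKK now, deposit: 25,000,000·1.6910·1.0083093324 = DKK 42,626,277.03.
The quoted forward overvalues BRL, so borrow DKK, buy BRL at spot, deposit the BRL at 4.65%, and sell the proceeds forward at 1.7128.
Profit = 43,320,687.10 − 42,626,277.03 = DKK 694,410.

DKK 694,410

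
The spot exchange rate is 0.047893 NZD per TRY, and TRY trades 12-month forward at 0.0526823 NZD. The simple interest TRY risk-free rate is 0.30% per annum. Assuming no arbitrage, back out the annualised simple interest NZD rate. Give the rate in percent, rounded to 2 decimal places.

T = 1 year.
CIP gives F = S · g_NZD/g_TRY, so g_NZD/g_TRY = 0.0526823/0.047893 = 1.1000000.
The TRY side grows by 1 + 0.0030×1 = 1.003000.
Hence g_NZD = 1.103300.
(1.103300 − 1)/T = 0.103300, i.e. 10.33%.

10.33%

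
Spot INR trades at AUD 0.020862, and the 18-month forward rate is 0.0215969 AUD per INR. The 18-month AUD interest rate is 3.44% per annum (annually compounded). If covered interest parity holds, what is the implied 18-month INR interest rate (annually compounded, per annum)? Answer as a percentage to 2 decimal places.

1.08%

T = 18/12 years.
F/S = 0.0215969/0.020862 = 1.0352267 = (growth of AUD) / (growth of INR).
The AUD side grows by (1 + 0.0344)^(18/12) = 1.0520412.
That pins the INR growth at 1.0162423.
Annualise: 1.0162423^(12/18) − 1 = 0.010799 = 1.08%.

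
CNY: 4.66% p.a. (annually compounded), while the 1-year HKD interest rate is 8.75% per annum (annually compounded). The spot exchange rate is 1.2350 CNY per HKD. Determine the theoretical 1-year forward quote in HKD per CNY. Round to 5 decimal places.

T = 1 year.
Growth of 1 CNY over T: (1 + 0.0466)^1 = 1.046600.
Growth of 1 HKD over T: (1 + 0.0875)^1 = 1.087500.
So F = 1.235 × 1.046600 / 1.087500 = 1.188553 (CNY/HKD).
Quoted the other way: 1/1.188553 = 0.84136 HKD per CNY.

0.84136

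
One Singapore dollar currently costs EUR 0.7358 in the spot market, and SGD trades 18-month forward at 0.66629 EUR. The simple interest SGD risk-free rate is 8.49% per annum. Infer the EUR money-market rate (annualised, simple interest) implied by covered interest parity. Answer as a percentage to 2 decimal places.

1.39%

T = 18/12 years.
CIP gives F = S · g_EUR/g_SGD, so g_EUR/g_SGD = 0.66629/0.7358 = 0.9055314.
SGD growth factor: 1 + 0.0849×18/12 = 1.127350.
Hence g_EUR = 1.0208508.
(1.0208508 − 1)/T = 0.013901, i.e. 1.39%.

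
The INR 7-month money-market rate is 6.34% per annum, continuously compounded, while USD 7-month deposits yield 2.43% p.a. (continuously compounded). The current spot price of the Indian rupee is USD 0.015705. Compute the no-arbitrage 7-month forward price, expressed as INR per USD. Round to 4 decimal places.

T = 7/12 years.
Growth of 1 USD over T: e^(0.0243×7/12) = 1.01427594.
Growth of 1 INR over T: e^(0.0634×7/12) = 1.03767573.
Forward (USD per INR) = 0.015705 × 1.01427594 / 1.03767573 = 0.015350849.
Invert for INR per USD: 1 / 0.015350849 = 65.1430.

65.1430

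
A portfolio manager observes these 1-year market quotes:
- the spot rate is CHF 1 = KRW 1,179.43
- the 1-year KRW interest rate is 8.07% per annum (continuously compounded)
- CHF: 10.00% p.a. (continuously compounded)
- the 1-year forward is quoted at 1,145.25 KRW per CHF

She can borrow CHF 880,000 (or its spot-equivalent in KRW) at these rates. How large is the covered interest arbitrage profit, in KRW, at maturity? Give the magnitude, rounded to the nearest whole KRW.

T = 1 year.
Route A — deposit CHF, sell forward: 880,000 × 1.105170918076 × 1145.25 = KRW 1,113,813,354.66.
Route B — convert at spot, deposit KRW: 880,000 × 1179.43 × 1.08404563409 = KRW 1,125,129,229.15.
The quoted forward undervalues CHF, so borrow CHF, convert to KRW at spot, deposit the KRW at 8.07%, and buy CHF forward at 1,145.25 to cover the loan.
Profit = 1,125,129,229.15 − 1,113,813,354.66 = KRW 11,315,874.

KRW 11,315,874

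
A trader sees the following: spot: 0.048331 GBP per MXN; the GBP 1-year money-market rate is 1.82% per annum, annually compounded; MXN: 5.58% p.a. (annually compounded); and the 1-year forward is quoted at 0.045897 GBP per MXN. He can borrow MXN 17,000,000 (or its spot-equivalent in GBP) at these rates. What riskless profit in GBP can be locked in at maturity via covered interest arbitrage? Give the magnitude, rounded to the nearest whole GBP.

GBP 12,794

T = 1 year.
Invest the MXN and cover forward: 17,000,000 × 1.055800 × 0.045897 = GBP 823,786.89.
Convert at spot and invest in GBP: 17,000,000 × 0.048331 × 1.018200 = GBP 836,580.61.
The quoted forward undervalues MXN, so borrow MXN, convert to GBP at spot, deposit the GBP at 1.82%, and buy MXN forward at 0.045897 to cover the loan.
The gap between the two covered legs is GBP 12,794.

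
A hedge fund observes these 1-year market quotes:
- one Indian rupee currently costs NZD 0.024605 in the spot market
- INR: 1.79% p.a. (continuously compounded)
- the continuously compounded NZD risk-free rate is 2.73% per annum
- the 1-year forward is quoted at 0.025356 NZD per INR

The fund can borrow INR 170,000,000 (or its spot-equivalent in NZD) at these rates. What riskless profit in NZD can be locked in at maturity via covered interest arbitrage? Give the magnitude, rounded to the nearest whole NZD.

NZD 89,758

T = 1 year.
Route A — deposit INR, sell forward: 170,000,000 × 1.018061165 × 0.025356 = NZD 4,388,373.01.
Route B — convert at spot, deposit NZD: 170,000,000 × 0.024605 × 1.027676059 = NZD 4,298,614.80.
The quoted forward overvalues INR, so borrow NZD, buy INR at spot, deposit the INR at 1.79%, and sell the proceeds forward at 0.025356.
Arbitrage profit = |4,388,373.01 − 4,298,614.80| = NZD 89,758.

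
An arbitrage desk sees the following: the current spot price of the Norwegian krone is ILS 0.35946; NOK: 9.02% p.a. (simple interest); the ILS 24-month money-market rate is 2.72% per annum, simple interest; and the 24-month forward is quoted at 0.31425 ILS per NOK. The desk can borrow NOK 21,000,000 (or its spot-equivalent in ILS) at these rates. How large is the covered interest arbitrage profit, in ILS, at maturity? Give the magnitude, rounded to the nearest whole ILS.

T = 2 years.
Invest the NOK and cover forward: 21,000,000 × 1.180400 × 0.31425 = ILS 7,789,754.70.
Convert at spot and invest in ILS: 21,000,000 × 0.35946 × 1.054400 = ILS 7,959,307.10.
The quoted forward undervalues NOK, so borrow NOK, convert to ILS at spot, deposit the ILS at 2.72%, and buy NOK forward at 0.31425 to cover the loan.
Profit = 7,959,307.10 − 7,789,754.70 = ILS 169,552.

ILS 169,552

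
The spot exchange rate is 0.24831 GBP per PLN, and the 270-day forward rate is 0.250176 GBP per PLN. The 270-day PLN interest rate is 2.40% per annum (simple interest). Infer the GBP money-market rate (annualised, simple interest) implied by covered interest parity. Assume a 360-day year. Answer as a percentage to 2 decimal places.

3.42%

T = 270/360 years.
By CIP, F/S equals the GBP-to-PLN growth ratio: 0.250176/0.24831 = 1.0075148.
PLN growth factor: 1 + 0.0240×270/360 = 1.018000.
Hence g_GBP = 1.0256501.
(1.0256501 − 1)/T = 0.034200, i.e. 3.42%.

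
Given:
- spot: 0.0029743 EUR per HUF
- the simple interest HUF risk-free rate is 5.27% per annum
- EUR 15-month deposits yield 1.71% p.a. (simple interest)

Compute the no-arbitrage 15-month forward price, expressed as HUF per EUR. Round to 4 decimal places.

350.8620

T = 15/12 years.
EUR growth factor: 1 + 0.0171×15/12 = 1.021375.
HUF growth factor: 1 + 0.0527×15/12 = 1.065875.
So F = 0.0029743 × 1.021375 / 1.065875 = 0.00285012376 (EUR/HUF).
Quoted the other way: 1/0.00285012376 = 350.8620 HUF per EUR.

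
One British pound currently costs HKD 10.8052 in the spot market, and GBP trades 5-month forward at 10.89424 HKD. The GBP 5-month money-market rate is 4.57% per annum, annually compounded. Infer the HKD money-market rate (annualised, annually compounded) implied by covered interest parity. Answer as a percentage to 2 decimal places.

T = 5/12 years.
By CIP, F/S equals the HKD-to-GBP growth ratio: 10.89424/10.8052 = 1.0082405.
GBP growth factor: (1 + 0.0457)^(5/12) = 1.0187938.
That pins the HKD growth at 1.0271892.
Annualise: 1.0271892^(12/5) − 1 = 0.066501 = 6.65%.

6.65%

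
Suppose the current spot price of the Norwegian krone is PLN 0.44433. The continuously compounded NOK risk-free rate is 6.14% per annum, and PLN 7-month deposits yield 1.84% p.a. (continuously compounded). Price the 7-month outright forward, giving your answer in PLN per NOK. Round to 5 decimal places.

0.43332

T = 7/12 years.
PLN growth factor: e^(0.0184×7/12) = 1.0107911.
Growth of 1 NOK over T: e^(0.0614×7/12) = 1.0364658.
Forward (PLN per NOK) = 0.44433 × 1.0107911 / 1.0364658 = 0.4333233.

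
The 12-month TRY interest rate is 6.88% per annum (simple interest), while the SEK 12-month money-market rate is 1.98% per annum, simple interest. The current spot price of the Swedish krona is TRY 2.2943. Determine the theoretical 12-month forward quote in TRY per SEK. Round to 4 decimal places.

2.4045

T = 1 year.
TRY accumulates by 1 + 0.0688×1 = 1.068800.
SEK growth factor: 1 + 0.0198×1 = 1.019800.
So F = 2.2943 × 1.068800 / 1.019800 = 2.404538 (TRY/SEK).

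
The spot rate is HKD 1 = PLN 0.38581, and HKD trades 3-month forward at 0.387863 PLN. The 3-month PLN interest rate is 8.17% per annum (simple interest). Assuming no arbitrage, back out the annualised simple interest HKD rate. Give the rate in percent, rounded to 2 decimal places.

6.01%

T = 3/12 years.
By CIP, F/S equals the PLN-to-HKD growth ratio: 0.387863/0.38581 = 1.0053213.
The PLN side grows by 1 + 0.0817×3/12 = 1.020425.
So the HKD growth factor = 1.0150238.
(1.0150238 − 1)/T = 0.060095, i.e. 6.01%.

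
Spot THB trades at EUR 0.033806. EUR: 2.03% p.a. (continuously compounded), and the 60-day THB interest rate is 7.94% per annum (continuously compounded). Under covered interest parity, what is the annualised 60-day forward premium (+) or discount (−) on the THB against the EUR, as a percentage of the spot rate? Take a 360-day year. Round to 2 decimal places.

T = 60/360 years.
F = S · g_EUR/g_THB = 0.033806 × 1.0033891/1.0133213 = 0.033474646.
Annualised premium = (F − S)/S × (1/T) = (0.033474646 − 0.033806)/0.033806 ÷ (60/360) = -5.88%.

-5.88%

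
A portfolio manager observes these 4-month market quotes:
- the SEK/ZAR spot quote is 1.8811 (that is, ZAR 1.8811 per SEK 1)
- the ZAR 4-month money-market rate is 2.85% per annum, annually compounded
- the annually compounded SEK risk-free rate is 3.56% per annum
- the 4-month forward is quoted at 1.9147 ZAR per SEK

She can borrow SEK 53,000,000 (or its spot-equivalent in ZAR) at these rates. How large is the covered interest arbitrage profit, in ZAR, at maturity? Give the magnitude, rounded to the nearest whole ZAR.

ZAR 2,032,729

T = 4/12 years.
Keep in SEK, deliver into the forward: 53,000,000·1.01172856953·1.9147 = ZAR 102,669,304.68.
Swap to ZAR now, deposit: 53,000,000·1.8811·1.00941115236 = ZAR 100,636,575.89.
The quoted forward overvalues SEK, so borrow ZAR, buy SEK at spot, deposit the SEK at 3.56%, and sell the proceeds forward at 1.9147.
The gap between the two covered legs is ZAR 2,032,729.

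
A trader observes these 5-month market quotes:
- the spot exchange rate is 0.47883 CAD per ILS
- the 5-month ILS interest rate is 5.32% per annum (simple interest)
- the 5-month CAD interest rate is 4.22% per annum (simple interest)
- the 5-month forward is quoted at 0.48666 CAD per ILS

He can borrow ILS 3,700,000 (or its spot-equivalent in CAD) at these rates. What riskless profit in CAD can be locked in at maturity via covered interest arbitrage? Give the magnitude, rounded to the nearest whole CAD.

CAD 37,733

T = 5/12 years.
Invest the ILS and cover forward: 3,700,000 × 1.022166667 × 0.48666 = CAD 1,840,556.23.
Convert at spot and invest in CAD: 3,700,000 × 0.47883 × 1.017583333 = CAD 1,802,822.88.
The quoted forward overvalues ILS, so borrow CAD, buy ILS at spot, deposit the ILS at 5.32%, and sell the proceeds forward at 0.48666.
Profit = 1,840,556.23 − 1,802,822.88 = CAD 37,733.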